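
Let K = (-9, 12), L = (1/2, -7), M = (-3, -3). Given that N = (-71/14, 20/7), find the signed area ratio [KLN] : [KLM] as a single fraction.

3/7

[KLM] = ½·((-9)·(-7−(-3)) + (1/2)·(-3−12) + (-3)·(12−(-7))) = ½·(36 − 15/2 − 57) = -57/4.
[KLN] = ½·((-9)·(-7−(20/7)) + (1/2)·(20/7−12) + (-71/14)·(12−(-7))) = ½·(621/7 − 32/7 − 1349/14) = -171/28, so the ratio is (-171/28)/(-57/4) = 3/7.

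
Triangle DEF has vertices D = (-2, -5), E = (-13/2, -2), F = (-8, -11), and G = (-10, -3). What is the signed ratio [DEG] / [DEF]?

1/3

[DEF] = ½·((-2)·(-2−(-11)) + (-13/2)·(-11−(-5)) + (-8)·(-5−(-2))) = ½·(-18 + 39 + 24) = 45/2.
[DEG] = ½·((-2)·(-2−(-3)) + (-13/2)·(-3−(-5)) + (-10)·(-5−(-2))) = ½·(-2 − 13 + 30) = 15/2, so the ratio is (15/2)/(45/2) = 1/3.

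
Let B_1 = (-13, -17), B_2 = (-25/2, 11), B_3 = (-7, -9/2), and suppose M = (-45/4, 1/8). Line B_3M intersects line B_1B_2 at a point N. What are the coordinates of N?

Barycentric coordinates of M with respect to B_1B_2B_3: (1/4, 1/2, 1/4).
On side B_1B_2 the B_3-coordinate is zero; dropping M's B_3-weight 1/4 and renormalizing the remaining 1/4 : 1/2 gives weights 1/3, 2/3 on B_1, B_2.
N = (1/3)·(-13, -17) + (2/3)·(-25/2, 11) = (-38/3, 5/3).

(-38/3, 5/3)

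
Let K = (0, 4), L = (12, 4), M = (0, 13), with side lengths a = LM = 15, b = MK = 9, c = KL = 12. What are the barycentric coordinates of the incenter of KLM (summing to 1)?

The incenter has barycentric coordinates proportional to the opposite side lengths: (15 : 9 : 12).
Normalizing by 15+9+12 = 36 gives (5/12, 1/4, 1/3).

(5/12, 1/4, 1/3)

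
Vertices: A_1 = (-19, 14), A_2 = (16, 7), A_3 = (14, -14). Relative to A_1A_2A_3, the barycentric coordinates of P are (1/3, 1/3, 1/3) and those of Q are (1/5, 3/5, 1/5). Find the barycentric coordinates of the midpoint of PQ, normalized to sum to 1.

(4/15, 7/15, 4/15)

Since both coordinate triples sum to 1, the midpoint's barycentrics are the componentwise average.
(1/3+1/5)/2 = 4/15; similarly 7/15 and 4/15.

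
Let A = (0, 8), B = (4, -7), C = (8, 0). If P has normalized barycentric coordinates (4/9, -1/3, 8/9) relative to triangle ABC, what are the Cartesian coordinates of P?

(52/9, 53/9)

P = (4/9)·A + (-1/3)·B + (8/9)·C.
x-coordinate: (4/9)·0 + (-1/3)·4 + (8/9)·8 = 52/9.
y-coordinate: (4/9)·8 + (-1/3)·(-7) + (8/9)·0 = 53/9.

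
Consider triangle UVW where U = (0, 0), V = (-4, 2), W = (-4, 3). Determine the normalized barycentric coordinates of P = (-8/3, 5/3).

Signed area of the reference triangle: [UVW] = ½·(0·(2−3) + (-4)·(3−0) + (-4)·(0−2)) = ½·(0 − 12 + 8) = -2.
[PVW] = ½·((-8/3)·(2−3) + (-4)·(3−(5/3)) + (-4)·(5/3−2)) = ½·(8/3 − 16/3 + 4/3) = -2/3, so the U-coordinate is (-2/3)/(-2) = 1/3.
[UPW] = ½·(0·(5/3−3) + (-8/3)·(3−0) + (-4)·(0−(5/3))) = ½·(0 − 8 + 20/3) = -2/3, so the V-coordinate is 1/3.
[UVP] = ½·(0·(2−(5/3)) + (-4)·(5/3−0) + (-8/3)·(0−2)) = ½·(0 − 20/3 + 16/3) = -2/3, so the W-coordinate is 1/3.

(1/3, 1/3, 1/3)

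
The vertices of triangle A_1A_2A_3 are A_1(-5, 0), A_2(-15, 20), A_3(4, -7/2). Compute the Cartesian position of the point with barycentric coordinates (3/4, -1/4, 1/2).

P = (3/4)·A_1 + (-1/4)·A_2 + (1/2)·A_3.
x-coordinate: (3/4)·(-5) + (-1/4)·(-15) + (1/2)·4 = 2.
y-coordinate: (3/4)·0 + (-1/4)·20 + (1/2)·(-7/2) = -27/4.

(2, -27/4)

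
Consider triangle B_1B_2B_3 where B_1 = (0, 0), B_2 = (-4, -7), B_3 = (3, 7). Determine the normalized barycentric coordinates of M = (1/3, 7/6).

(1/2, 1/6, 1/3)

Signed area of the reference triangle: [B_1B_2B_3] = ½·(0·(-7−7) + (-4)·(7−0) + 3·(0−(-7))) = ½·(0 − 28 + 21) = -7/2.
[MB_2B_3] = ½·((1/3)·(-7−7) + (-4)·(7−(7/6)) + 3·(7/6−(-7))) = ½·(-14/3 − 70/3 + 49/2) = -7/4, so the B_1-coordinate is (-7/4)/(-7/2) = 1/2.
[B_1MB_3] = ½·(0·(7/6−7) + (1/3)·(7−0) + 3·(0−(7/6))) = ½·(0 + 7/3 − 7/2) = -7/12, so the B_2-coordinate is 1/6.
[B_1B_2M] = ½·(0·(-7−(7/6)) + (-4)·(7/6−0) + (1/3)·(0−(-7))) = ½·(0 − 14/3 + 7/3) = -7/6, so the B_3-coordinate is 1/3.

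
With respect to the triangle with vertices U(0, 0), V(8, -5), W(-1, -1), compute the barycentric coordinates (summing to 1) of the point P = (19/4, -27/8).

(1/8, 5/8, 1/4)

Signed area of the reference triangle: [UVW] = ½·(0·(-5−(-1)) + 8·(-1−0) + (-1)·(0−(-5))) = ½·(0 − 8 − 5) = -13/2.
[PVW] = ½·((19/4)·(-5−(-1)) + 8·(-1−(-27/8)) + (-1)·(-27/8−(-5))) = ½·(-19 + 19 − 13/8) = -13/16, so the U-coordinate is (-13/16)/(-13/2) = 1/8.
[UPW] = ½·(0·(-27/8−(-1)) + (19/4)·(-1−0) + (-1)·(0−(-27/8))) = ½·(0 − 19/4 − 27/8) = -65/16, so the V-coordinate is 5/8.
[UVP] = ½·(0·(-5−(-27/8)) + 8·(-27/8−0) + (19/4)·(0−(-5))) = ½·(0 − 27 + 95/4) = -13/8, so the W-coordinate is 1/4.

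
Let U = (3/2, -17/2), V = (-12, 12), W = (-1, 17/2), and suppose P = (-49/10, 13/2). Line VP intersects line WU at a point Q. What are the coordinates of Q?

Barycentric coordinates of P with respect to UVW: (1/5, 2/5, 2/5).
On side WU the V-coordinate is zero; dropping P's V-weight 2/5 and renormalizing the remaining 2/5 : 1/5 gives weights 2/3, 1/3 on W, U.
Q = (2/3)·(-1, 17/2) + (1/3)·(3/2, -17/2) = (-1/6, 17/6).

(-1/6, 17/6)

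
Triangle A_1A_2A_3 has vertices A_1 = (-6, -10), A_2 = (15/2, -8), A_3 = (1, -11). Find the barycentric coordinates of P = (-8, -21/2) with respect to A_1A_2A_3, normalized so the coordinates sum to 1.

(11/10, -1/5, 1/10)

Signed area of the reference triangle: [A_1A_2A_3] = ½·((-6)·(-8−(-11)) + (15/2)·(-11−(-10)) + 1·(-10−(-8))) = ½·(-18 − 15/2 − 2) = -55/4.
[PA_2A_3] = ½·((-8)·(-8−(-11)) + (15/2)·(-11−(-21/2)) + 1·(-21/2−(-8))) = ½·(-24 − 15/4 − 5/2) = -121/8, so the A_1-coordinate is (-121/8)/(-55/4) = 11/10.
[A_1PA_3] = ½·((-6)·(-21/2−(-11)) + (-8)·(-11−(-10)) + 1·(-10−(-21/2))) = ½·(-3 + 8 + 1/2) = 11/4, so the A_2-coordinate is -1/5.
[A_1A_2P] = ½·((-6)·(-8−(-21/2)) + (15/2)·(-21/2−(-10)) + (-8)·(-10−(-8))) = ½·(-15 − 15/4 + 16) = -11/8, so the A_3-coordinate is 1/10.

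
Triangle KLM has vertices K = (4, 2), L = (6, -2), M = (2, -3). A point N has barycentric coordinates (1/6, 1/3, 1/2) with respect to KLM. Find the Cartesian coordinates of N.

N = (1/6)·K + (1/3)·L + (1/2)·M.
x-coordinate: (1/6)·4 + (1/3)·6 + (1/2)·2 = 11/3.
y-coordinate: (1/6)·2 + (1/3)·(-2) + (1/2)·(-3) = -11/6.

(11/3, -11/6)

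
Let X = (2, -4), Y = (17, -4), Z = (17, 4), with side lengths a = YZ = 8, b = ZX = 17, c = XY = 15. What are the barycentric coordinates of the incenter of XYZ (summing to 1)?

(1/5, 17/40, 3/8)

The incenter has barycentric coordinates proportional to the opposite side lengths: (8 : 17 : 15).
Normalizing by 8+17+15 = 40 gives (1/5, 17/40, 3/8).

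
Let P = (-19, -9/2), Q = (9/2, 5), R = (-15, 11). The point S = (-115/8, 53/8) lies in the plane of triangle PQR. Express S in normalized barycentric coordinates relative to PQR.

Signed area of the reference triangle: [PQR] = ½·((-19)·(5−11) + (9/2)·(11−(-9/2)) + (-15)·(-9/2−5)) = ½·(114 + 279/4 + 285/2) = 1305/8.
[SQR] = ½·((-115/8)·(5−11) + (9/2)·(11−(53/8)) + (-15)·(53/8−5)) = ½·(345/4 + 315/16 − 195/8) = 1305/32, so the P-coordinate is (1305/32)/(1305/8) = 1/4.
[PSR] = ½·((-19)·(53/8−11) + (-115/8)·(11−(-9/2)) + (-15)·(-9/2−(53/8))) = ½·(665/8 − 3565/16 + 1335/8) = 435/32, so the Q-coordinate is 1/12.
[PQS] = ½·((-19)·(5−(53/8)) + (9/2)·(53/8−(-9/2)) + (-115/8)·(-9/2−5)) = ½·(247/8 + 801/16 + 2185/16) = 435/4, so the R-coordinate is 2/3.

(1/4, 1/12, 2/3)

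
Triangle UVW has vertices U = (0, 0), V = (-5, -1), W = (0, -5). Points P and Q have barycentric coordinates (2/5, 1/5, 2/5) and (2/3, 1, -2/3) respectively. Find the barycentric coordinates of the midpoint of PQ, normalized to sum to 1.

Since both coordinate triples sum to 1, the midpoint's barycentrics are the componentwise average.
(2/5+2/3)/2 = 8/15; similarly 3/5 and -2/15.

(8/15, 3/5, -2/15)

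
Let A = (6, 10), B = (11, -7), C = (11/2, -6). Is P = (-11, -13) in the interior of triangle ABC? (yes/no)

no

Barycentric coordinates of P: (-110/177, -521/177, 808/177).
The three coordinates are negative, negative, positive; a point is interior exactly when all three are positive.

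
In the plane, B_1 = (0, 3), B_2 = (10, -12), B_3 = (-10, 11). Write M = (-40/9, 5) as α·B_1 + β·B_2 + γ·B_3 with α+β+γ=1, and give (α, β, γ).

Signed area of the reference triangle: [B_1B_2B_3] = ½·(0·(-12−11) + 10·(11−3) + (-10)·(3−(-12))) = ½·(0 + 80 − 150) = -35.
[MB_2B_3] = ½·((-40/9)·(-12−11) + 10·(11−5) + (-10)·(5−(-12))) = ½·(920/9 + 60 − 170) = -35/9, so the B_1-coordinate is (-35/9)/(-35) = 1/9.
[B_1MB_3] = ½·(0·(5−11) + (-40/9)·(11−3) + (-10)·(3−5)) = ½·(0 − 320/9 + 20) = -70/9, so the B_2-coordinate is 2/9.
[B_1B_2M] = ½·(0·(-12−5) + 10·(5−3) + (-40/9)·(3−(-12))) = ½·(0 + 20 − 200/3) = -70/3, so the B_3-coordinate is 2/3.

(1/9, 2/9, 2/3)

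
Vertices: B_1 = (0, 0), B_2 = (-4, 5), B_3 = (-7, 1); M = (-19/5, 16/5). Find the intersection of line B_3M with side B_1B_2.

(-3, 15/4)

Barycentric coordinates of M with respect to B_1B_2B_3: (1/5, 3/5, 1/5).
On side B_1B_2 the B_3-coordinate is zero; dropping M's B_3-weight 1/5 and renormalizing the remaining 1/5 : 3/5 gives weights 1/4, 3/4 on B_1, B_2.
N = (1/4)·(0, 0) + (3/4)·(-4, 5) = (-3, 15/4).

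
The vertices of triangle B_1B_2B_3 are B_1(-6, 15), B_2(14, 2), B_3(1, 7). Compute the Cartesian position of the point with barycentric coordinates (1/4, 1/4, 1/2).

(5/2, 31/4)

M = (1/4)·B_1 + (1/4)·B_2 + (1/2)·B_3.
x-coordinate: (1/4)·(-6) + (1/4)·14 + (1/2)·1 = 5/2.
y-coordinate: (1/4)·15 + (1/4)·2 + (1/2)·7 = 31/4.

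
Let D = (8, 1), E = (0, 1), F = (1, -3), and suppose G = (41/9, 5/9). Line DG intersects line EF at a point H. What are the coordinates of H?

Barycentric coordinates of G with respect to DEF: (5/9, 1/3, 1/9).
On side EF the D-coordinate is zero; dropping G's D-weight 5/9 and renormalizing the remaining 1/3 : 1/9 gives weights 3/4, 1/4 on E, F.
H = (3/4)·(0, 1) + (1/4)·(1, -3) = (1/4, 0).

(1/4, 0)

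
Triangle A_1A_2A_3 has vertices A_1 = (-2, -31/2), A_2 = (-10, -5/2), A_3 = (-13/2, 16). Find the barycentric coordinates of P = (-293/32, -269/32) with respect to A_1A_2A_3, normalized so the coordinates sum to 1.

(3/16, 1, -3/16)

Signed area of the reference triangle: [A_1A_2A_3] = ½·((-2)·(-5/2−16) + (-10)·(16−(-31/2)) + (-13/2)·(-31/2−(-5/2))) = ½·(37 − 315 + 169/2) = -387/4.
[PA_2A_3] = ½·((-293/32)·(-5/2−16) + (-10)·(16−(-269/32)) + (-13/2)·(-269/32−(-5/2))) = ½·(10841/64 − 3905/16 + 2457/64) = -1161/64, so the A_1-coordinate is (-1161/64)/(-387/4) = 3/16.
[A_1PA_3] = ½·((-2)·(-269/32−16) + (-293/32)·(16−(-31/2)) + (-13/2)·(-31/2−(-269/32))) = ½·(781/16 − 18459/64 + 2951/64) = -387/4, so the A_2-coordinate is 1.
[A_1A_2P] = ½·((-2)·(-5/2−(-269/32)) + (-10)·(-269/32−(-31/2)) + (-293/32)·(-31/2−(-5/2))) = ½·(-189/16 − 1135/16 + 3809/32) = 1161/64, so the A_3-coordinate is -3/16.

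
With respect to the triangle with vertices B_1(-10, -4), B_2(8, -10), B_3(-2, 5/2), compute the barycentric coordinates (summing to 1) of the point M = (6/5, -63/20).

Signed area of the reference triangle: [B_1B_2B_3] = ½·((-10)·(-10−(5/2)) + 8·(5/2−(-4)) + (-2)·(-4−(-10))) = ½·(125 + 52 − 12) = 165/2.
[MB_2B_3] = ½·((6/5)·(-10−(5/2)) + 8·(5/2−(-63/20)) + (-2)·(-63/20−(-10))) = ½·(-15 + 226/5 − 137/10) = 33/4, so the B_1-coordinate is (33/4)/(165/2) = 1/10.
[B_1MB_3] = ½·((-10)·(-63/20−(5/2)) + (6/5)·(5/2−(-4)) + (-2)·(-4−(-63/20))) = ½·(113/2 + 39/5 + 17/10) = 33, so the B_2-coordinate is 2/5.
[B_1B_2M] = ½·((-10)·(-10−(-63/20)) + 8·(-63/20−(-4)) + (6/5)·(-4−(-10))) = ½·(137/2 + 34/5 + 36/5) = 165/4, so the B_3-coordinate is 1/2.
Check: 1/10 + 2/5 + 1/2 = 1.

(1/10, 2/5, 1/2)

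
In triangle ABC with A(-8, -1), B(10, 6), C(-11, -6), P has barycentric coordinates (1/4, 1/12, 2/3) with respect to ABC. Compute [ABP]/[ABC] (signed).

The signed ratio [ABP]/[ABC] equals the barycentric coordinate of P at vertex C, which is 2/3.

2/3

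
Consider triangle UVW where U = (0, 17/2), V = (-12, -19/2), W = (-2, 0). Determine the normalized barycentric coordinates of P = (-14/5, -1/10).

(1/10, 1/10, 4/5)

Signed area of the reference triangle: [UVW] = ½·(0·(-19/2−0) + (-12)·(0−(17/2)) + (-2)·(17/2−(-19/2))) = ½·(0 + 102 − 36) = 33.
[PVW] = ½·((-14/5)·(-19/2−0) + (-12)·(0−(-1/10)) + (-2)·(-1/10−(-19/2))) = ½·(133/5 − 6/5 − 94/5) = 33/10, so the U-coordinate is (33/10)/33 = 1/10.
[UPW] = ½·(0·(-1/10−0) + (-14/5)·(0−(17/2)) + (-2)·(17/2−(-1/10))) = ½·(0 + 119/5 − 86/5) = 33/10, so the V-coordinate is 1/10.
[UVP] = ½·(0·(-19/2−(-1/10)) + (-12)·(-1/10−(17/2)) + (-14/5)·(17/2−(-19/2))) = ½·(0 + 516/5 − 252/5) = 132/5, so the W-coordinate is 4/5.
Check: 1/10 + 1/10 + 4/5 = 1.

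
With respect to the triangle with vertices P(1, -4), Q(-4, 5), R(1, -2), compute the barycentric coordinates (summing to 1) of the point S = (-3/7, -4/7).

Signed area of the reference triangle: [PQR] = ½·(1·(5−(-2)) + (-4)·(-2−(-4)) + 1·(-4−5)) = ½·(7 − 8 − 9) = -5.
[SQR] = ½·((-3/7)·(5−(-2)) + (-4)·(-2−(-4/7)) + 1·(-4/7−5)) = ½·(-3 + 40/7 − 39/7) = -10/7, so the P-coordinate is (-10/7)/(-5) = 2/7.
[PSR] = ½·(1·(-4/7−(-2)) + (-3/7)·(-2−(-4)) + 1·(-4−(-4/7))) = ½·(10/7 − 6/7 − 24/7) = -10/7, so the Q-coordinate is 2/7.
[PQS] = ½·(1·(5−(-4/7)) + (-4)·(-4/7−(-4)) + (-3/7)·(-4−5)) = ½·(39/7 − 96/7 + 27/7) = -15/7, so the R-coordinate is 3/7.
Check: 2/7 + 2/7 + 3/7 = 1.

(2/7, 2/7, 3/7)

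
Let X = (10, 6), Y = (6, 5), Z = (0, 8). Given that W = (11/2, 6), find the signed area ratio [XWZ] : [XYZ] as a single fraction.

1/2

[XYZ] = ½·(10·(5−8) + 6·(8−6) + 0·(6−5)) = ½·(-30 + 12 + 0) = -9.
[XWZ] = ½·(10·(6−8) + (11/2)·(8−6) + 0·(6−6)) = ½·(-20 + 11 + 0) = -9/2, so the ratio is (-9/2)/(-9) = 1/2.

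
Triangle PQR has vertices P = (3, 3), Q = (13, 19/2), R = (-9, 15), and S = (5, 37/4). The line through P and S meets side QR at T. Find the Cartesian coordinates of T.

Barycentric coordinates of S with respect to PQR: (1/4, 1/2, 1/4).
On side QR the P-coordinate is zero; dropping S's P-weight 1/4 and renormalizing the remaining 1/2 : 1/4 gives weights 2/3, 1/3 on Q, R.
T = (2/3)·(13, 19/2) + (1/3)·(-9, 15) = (17/3, 34/3).

(17/3, 34/3)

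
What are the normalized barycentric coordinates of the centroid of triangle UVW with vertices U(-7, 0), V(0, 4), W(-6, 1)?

The centroid is the average of the vertices, so each weight is 1/3.

(1/3, 1/3, 1/3)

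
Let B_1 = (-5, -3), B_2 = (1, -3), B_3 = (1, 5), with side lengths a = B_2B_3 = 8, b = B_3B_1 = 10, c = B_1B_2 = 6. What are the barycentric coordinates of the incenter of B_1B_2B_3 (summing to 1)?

(1/3, 5/12, 1/4)

The incenter has barycentric coordinates proportional to the opposite side lengths: (8 : 10 : 6).
Normalizing by 8+10+6 = 24 gives (1/3, 5/12, 1/4).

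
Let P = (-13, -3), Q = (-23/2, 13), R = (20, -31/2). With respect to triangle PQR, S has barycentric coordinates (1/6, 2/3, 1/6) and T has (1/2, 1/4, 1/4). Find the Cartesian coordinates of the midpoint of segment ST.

(-87/16, 83/48)

Barycentric coordinates of the midpoint are the average: (1/3, 11/24, 5/24).
Converting: (1/3)·P + (11/24)·Q + (5/24)·R = (-87/16, 83/48).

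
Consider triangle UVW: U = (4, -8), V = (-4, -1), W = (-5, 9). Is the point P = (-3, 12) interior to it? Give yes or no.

Barycentric coordinates of P: (23/73, -61/73, 111/73).
The three coordinates are positive, negative, positive; a point is interior exactly when all three are positive.

no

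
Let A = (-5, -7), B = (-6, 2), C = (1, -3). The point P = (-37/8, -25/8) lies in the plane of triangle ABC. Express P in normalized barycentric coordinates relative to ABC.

(1/2, 3/8, 1/8)

Signed area of the reference triangle: [ABC] = ½·((-5)·(2−(-3)) + (-6)·(-3−(-7)) + 1·(-7−2)) = ½·(-25 − 24 − 9) = -29.
[PBC] = ½·((-37/8)·(2−(-3)) + (-6)·(-3−(-25/8)) + 1·(-25/8−2)) = ½·(-185/8 − 3/4 − 41/8) = -29/2, so the A-coordinate is (-29/2)/(-29) = 1/2.
[APC] = ½·((-5)·(-25/8−(-3)) + (-37/8)·(-3−(-7)) + 1·(-7−(-25/8))) = ½·(5/8 − 37/2 − 31/8) = -87/8, so the B-coordinate is 3/8.
[ABP] = ½·((-5)·(2−(-25/8)) + (-6)·(-25/8−(-7)) + (-37/8)·(-7−2)) = ½·(-205/8 − 93/4 + 333/8) = -29/8, so the C-coordinate is 1/8.
Check: 1/2 + 3/8 + 1/8 = 1.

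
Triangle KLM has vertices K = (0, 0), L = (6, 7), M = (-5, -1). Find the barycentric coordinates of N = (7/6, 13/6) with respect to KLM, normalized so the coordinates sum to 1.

(1/2, 1/3, 1/6)

Signed area of the reference triangle: [KLM] = ½·(0·(7−(-1)) + 6·(-1−0) + (-5)·(0−7)) = ½·(0 − 6 + 35) = 29/2.
[NLM] = ½·((7/6)·(7−(-1)) + 6·(-1−(13/6)) + (-5)·(13/6−7)) = ½·(28/3 − 19 + 145/6) = 29/4, so the K-coordinate is (29/4)/(29/2) = 1/2.
[KNM] = ½·(0·(13/6−(-1)) + (7/6)·(-1−0) + (-5)·(0−(13/6))) = ½·(0 − 7/6 + 65/6) = 29/6, so the L-coordinate is 1/3.
[KLN] = ½·(0·(7−(13/6)) + 6·(13/6−0) + (7/6)·(0−7)) = ½·(0 + 13 − 49/6) = 29/12, so the M-coordinate is 1/6.
Check: 1/2 + 1/3 + 1/6 = 1.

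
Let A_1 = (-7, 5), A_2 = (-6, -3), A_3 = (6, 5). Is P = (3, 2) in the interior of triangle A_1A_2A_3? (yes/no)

no

Barycentric coordinates of P: (-3/26, 3/8, 77/104).
The three coordinates are negative, positive, positive; a point is interior exactly when all three are positive.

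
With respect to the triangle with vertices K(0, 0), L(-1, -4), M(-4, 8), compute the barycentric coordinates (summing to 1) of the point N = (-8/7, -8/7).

(2/7, 4/7, 1/7)

Signed area of the reference triangle: [KLM] = ½·(0·(-4−8) + (-1)·(8−0) + (-4)·(0−(-4))) = ½·(0 − 8 − 16) = -12.
[NLM] = ½·((-8/7)·(-4−8) + (-1)·(8−(-8/7)) + (-4)·(-8/7−(-4))) = ½·(96/7 − 64/7 − 80/7) = -24/7, so the K-coordinate is (-24/7)/(-12) = 2/7.
[KNM] = ½·(0·(-8/7−8) + (-8/7)·(8−0) + (-4)·(0−(-8/7))) = ½·(0 − 64/7 − 32/7) = -48/7, so the L-coordinate is 4/7.
[KLN] = ½·(0·(-4−(-8/7)) + (-1)·(-8/7−0) + (-8/7)·(0−(-4))) = ½·(0 + 8/7 − 32/7) = -12/7, so the M-coordinate is 1/7.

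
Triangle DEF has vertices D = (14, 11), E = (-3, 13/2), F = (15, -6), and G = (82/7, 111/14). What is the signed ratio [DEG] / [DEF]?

[DEF] = ½·(14·(13/2−(-6)) + (-3)·(-6−11) + 15·(11−(13/2))) = ½·(175 + 51 + 135/2) = 587/4.
[DEG] = ½·(14·(13/2−(111/14)) + (-3)·(111/14−11) + (82/7)·(11−(13/2))) = ½·(-20 + 129/14 + 369/7) = 587/28, so the ratio is (587/28)/(587/4) = 1/7.

1/7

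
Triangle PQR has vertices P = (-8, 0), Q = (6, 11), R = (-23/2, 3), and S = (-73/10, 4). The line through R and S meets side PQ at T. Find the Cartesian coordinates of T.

Barycentric coordinates of S with respect to PQR: (1/5, 1/5, 3/5).
On side PQ the R-coordinate is zero; dropping S's R-weight 3/5 and renormalizing the remaining 1/5 : 1/5 gives weights 1/2, 1/2 on P, Q.
T = (1/2)·(-8, 0) + (1/2)·(6, 11) = (-1, 11/2).

(-1, 11/2)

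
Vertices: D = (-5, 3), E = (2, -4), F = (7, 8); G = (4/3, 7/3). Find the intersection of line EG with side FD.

(1, 11/2)

Barycentric coordinates of G with respect to DEF: (1/3, 1/3, 1/3).
On side FD the E-coordinate is zero; dropping G's E-weight 1/3 and renormalizing the remaining 1/3 : 1/3 gives weights 1/2, 1/2 on F, D.
H = (1/2)·(7, 8) + (1/2)·(-5, 3) = (1, 11/2).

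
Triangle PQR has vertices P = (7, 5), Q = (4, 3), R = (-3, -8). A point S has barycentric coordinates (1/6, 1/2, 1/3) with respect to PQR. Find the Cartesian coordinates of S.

(13/6, -1/3)

S = (1/6)·P + (1/2)·Q + (1/3)·R.
x-coordinate: (1/6)·7 + (1/2)·4 + (1/3)·(-3) = 13/6.
y-coordinate: (1/6)·5 + (1/2)·3 + (1/3)·(-8) = -1/3.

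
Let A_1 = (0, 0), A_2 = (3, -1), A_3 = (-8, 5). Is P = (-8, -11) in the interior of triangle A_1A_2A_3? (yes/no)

Barycentric coordinates of P: (176/7, -128/7, -41/7).
The three coordinates are positive, negative, negative; a point is interior exactly when all three are positive.

no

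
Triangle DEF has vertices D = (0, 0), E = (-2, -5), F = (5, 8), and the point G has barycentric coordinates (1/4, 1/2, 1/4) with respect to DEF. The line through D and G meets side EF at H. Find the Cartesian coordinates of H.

(1/3, -2/3)

Line DG meets EF where the D-coordinate vanishes; zeroing G's D-weight and renormalizing leaves E, F-weights 1/2 : 1/4 → (2/3, 1/3).
So H = (2/3)·E + (1/3)·F = (1/3, -2/3).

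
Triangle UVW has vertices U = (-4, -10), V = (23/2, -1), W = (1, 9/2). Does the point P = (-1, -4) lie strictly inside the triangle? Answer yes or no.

yes

Barycentric coordinates of P: (401/719, 54/719, 264/719).
The three coordinates are positive, positive, positive; a point is interior exactly when all three are positive.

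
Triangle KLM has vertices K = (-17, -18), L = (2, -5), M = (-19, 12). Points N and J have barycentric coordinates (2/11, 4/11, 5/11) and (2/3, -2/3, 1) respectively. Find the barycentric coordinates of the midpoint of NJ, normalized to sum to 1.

(14/33, -5/33, 8/11)

Since both coordinate triples sum to 1, the midpoint's barycentrics are the componentwise average.
(2/11+2/3)/2 = 14/33; similarly -5/33 and 8/11.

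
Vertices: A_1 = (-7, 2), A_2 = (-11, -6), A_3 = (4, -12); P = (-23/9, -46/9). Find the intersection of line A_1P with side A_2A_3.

Barycentric coordinates of P with respect to A_1A_2A_3: (4/9, 1/9, 4/9).
On side A_2A_3 the A_1-coordinate is zero; dropping P's A_1-weight 4/9 and renormalizing the remaining 1/9 : 4/9 gives weights 1/5, 4/5 on A_2, A_3.
Q = (1/5)·(-11, -6) + (4/5)·(4, -12) = (1, -54/5).

(1, -54/5)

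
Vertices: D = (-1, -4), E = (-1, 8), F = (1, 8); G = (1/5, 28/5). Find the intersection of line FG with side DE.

Barycentric coordinates of G with respect to DEF: (1/5, 1/5, 3/5).
On side DE the F-coordinate is zero; dropping G's F-weight 3/5 and renormalizing the remaining 1/5 : 1/5 gives weights 1/2, 1/2 on D, E.
H = (1/2)·(-1, -4) + (1/2)·(-1, 8) = (-1, 2).

(-1, 2)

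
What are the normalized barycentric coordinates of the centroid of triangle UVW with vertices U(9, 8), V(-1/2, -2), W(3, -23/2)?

The centroid is the average of the vertices, so each weight is 1/3.

(1/3, 1/3, 1/3)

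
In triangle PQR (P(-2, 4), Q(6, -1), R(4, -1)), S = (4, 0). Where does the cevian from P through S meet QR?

(11/2, -1)

Barycentric coordinates of S with respect to PQR: (1/5, 3/5, 1/5).
On side QR the P-coordinate is zero; dropping S's P-weight 1/5 and renormalizing the remaining 3/5 : 1/5 gives weights 3/4, 1/4 on Q, R.
T = (3/4)·(6, -1) + (1/4)·(4, -1) = (11/2, -1).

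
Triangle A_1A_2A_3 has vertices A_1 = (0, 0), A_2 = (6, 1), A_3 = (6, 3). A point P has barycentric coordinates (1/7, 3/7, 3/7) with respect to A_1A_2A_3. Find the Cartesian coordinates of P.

(36/7, 12/7)

P = (1/7)·A_1 + (3/7)·A_2 + (3/7)·A_3.
x-coordinate: (1/7)·0 + (3/7)·6 + (3/7)·6 = 36/7.
y-coordinate: (1/7)·0 + (3/7)·1 + (3/7)·3 = 12/7.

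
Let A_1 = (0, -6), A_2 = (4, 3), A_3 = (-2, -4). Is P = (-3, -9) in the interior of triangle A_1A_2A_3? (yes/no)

Barycentric coordinates of P: (23/26, -6/13, 15/26).
The three coordinates are positive, negative, positive; a point is interior exactly when all three are positive.

no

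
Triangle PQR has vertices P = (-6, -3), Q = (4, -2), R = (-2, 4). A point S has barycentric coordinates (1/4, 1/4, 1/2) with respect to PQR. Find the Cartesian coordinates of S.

(-3/2, 3/4)

S = (1/4)·P + (1/4)·Q + (1/2)·R.
x-coordinate: (1/4)·(-6) + (1/4)·4 + (1/2)·(-2) = -3/2.
y-coordinate: (1/4)·(-3) + (1/4)·(-2) + (1/2)·4 = 3/4.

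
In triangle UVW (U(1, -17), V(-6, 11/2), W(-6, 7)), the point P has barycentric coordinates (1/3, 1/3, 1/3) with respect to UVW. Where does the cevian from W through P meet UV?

Line WP meets UV where the W-coordinate vanishes; zeroing P's W-weight and renormalizing leaves U, V-weights 1/3 : 1/3 → (1/2, 1/2).
So Q = (1/2)·U + (1/2)·V = (-5/2, -23/4).

(-5/2, -23/4)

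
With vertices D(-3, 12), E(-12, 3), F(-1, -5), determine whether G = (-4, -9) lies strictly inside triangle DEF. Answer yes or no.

Barycentric coordinates of G: (-68/171, 59/171, 20/19).
The three coordinates are negative, positive, positive; a point is interior exactly when all three are positive.

no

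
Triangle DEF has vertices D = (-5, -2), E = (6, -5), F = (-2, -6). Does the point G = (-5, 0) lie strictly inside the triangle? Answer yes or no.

no

Barycentric coordinates of G: (51/35, 6/35, -22/35).
The three coordinates are positive, positive, negative; a point is interior exactly when all three are positive.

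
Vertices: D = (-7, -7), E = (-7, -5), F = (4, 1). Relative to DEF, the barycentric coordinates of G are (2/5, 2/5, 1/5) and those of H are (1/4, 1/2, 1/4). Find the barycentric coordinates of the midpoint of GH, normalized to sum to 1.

Since both coordinate triples sum to 1, the midpoint's barycentrics are the componentwise average.
(2/5+1/4)/2 = 13/40; similarly 9/20 and 9/40.

(13/40, 9/20, 9/40)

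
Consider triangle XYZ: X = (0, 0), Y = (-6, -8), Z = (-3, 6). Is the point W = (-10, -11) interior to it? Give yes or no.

Barycentric coordinates of W: (-47/60, 31/20, 7/30).
The three coordinates are negative, positive, positive; a point is interior exactly when all three are positive.

no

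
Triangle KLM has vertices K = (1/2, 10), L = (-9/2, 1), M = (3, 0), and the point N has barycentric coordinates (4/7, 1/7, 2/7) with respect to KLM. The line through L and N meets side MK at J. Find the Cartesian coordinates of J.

(4/3, 20/3)

Line LN meets MK where the L-coordinate vanishes; zeroing N's L-weight and renormalizing leaves M, K-weights 2/7 : 4/7 → (1/3, 2/3).
So J = (1/3)·M + (2/3)·K = (4/3, 20/3).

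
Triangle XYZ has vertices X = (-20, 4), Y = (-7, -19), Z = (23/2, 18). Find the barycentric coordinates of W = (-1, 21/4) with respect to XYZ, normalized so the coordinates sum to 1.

(1/4, 1/4, 1/2)

Signed area of the reference triangle: [XYZ] = ½·((-20)·(-19−18) + (-7)·(18−4) + (23/2)·(4−(-19))) = ½·(740 − 98 + 529/2) = 1813/4.
[WYZ] = ½·((-1)·(-19−18) + (-7)·(18−(21/4)) + (23/2)·(21/4−(-19))) = ½·(37 − 357/4 + 2231/8) = 1813/16, so the X-coordinate is (1813/16)/(1813/4) = 1/4.
[XWZ] = ½·((-20)·(21/4−18) + (-1)·(18−4) + (23/2)·(4−(21/4))) = ½·(255 − 14 − 115/8) = 1813/16, so the Y-coordinate is 1/4.
[XYW] = ½·((-20)·(-19−(21/4)) + (-7)·(21/4−4) + (-1)·(4−(-19))) = ½·(485 − 35/4 − 23) = 1813/8, so the Z-coordinate is 1/2.
Check: 1/4 + 1/4 + 1/2 = 1.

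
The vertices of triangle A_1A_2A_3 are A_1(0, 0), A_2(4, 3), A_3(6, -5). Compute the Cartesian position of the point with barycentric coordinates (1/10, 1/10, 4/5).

P = (1/10)·A_1 + (1/10)·A_2 + (4/5)·A_3.
x-coordinate: (1/10)·0 + (1/10)·4 + (4/5)·6 = 26/5.
y-coordinate: (1/10)·0 + (1/10)·3 + (4/5)·(-5) = -37/10.

(26/5, -37/10)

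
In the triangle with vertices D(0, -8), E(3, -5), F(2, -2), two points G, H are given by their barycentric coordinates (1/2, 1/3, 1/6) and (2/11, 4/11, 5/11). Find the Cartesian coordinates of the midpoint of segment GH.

(5/3, -56/11)

Barycentric coordinates of the midpoint are the average: (15/44, 23/66, 41/132).
Converting: (15/44)·D + (23/66)·E + (41/132)·F = (5/3, -56/11).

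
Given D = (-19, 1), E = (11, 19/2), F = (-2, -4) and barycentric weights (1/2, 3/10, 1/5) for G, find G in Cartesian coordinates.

(-33/5, 51/20)

G = (1/2)·D + (3/10)·E + (1/5)·F.
x-coordinate: (1/2)·(-19) + (3/10)·11 + (1/5)·(-2) = -33/5.
y-coordinate: (1/2)·1 + (3/10)·(19/2) + (1/5)·(-4) = 51/20.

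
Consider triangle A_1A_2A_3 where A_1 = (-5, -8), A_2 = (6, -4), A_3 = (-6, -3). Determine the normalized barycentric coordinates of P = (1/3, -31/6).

Signed area of the reference triangle: [A_1A_2A_3] = ½·((-5)·(-4−(-3)) + 6·(-3−(-8)) + (-6)·(-8−(-4))) = ½·(5 + 30 + 24) = 59/2.
[PA_2A_3] = ½·((1/3)·(-4−(-3)) + 6·(-3−(-31/6)) + (-6)·(-31/6−(-4))) = ½·(-1/3 + 13 + 7) = 59/6, so the A_1-coordinate is (59/6)/(59/2) = 1/3.
[A_1PA_3] = ½·((-5)·(-31/6−(-3)) + (1/3)·(-3−(-8)) + (-6)·(-8−(-31/6))) = ½·(65/6 + 5/3 + 17) = 59/4, so the A_2-coordinate is 1/2.
[A_1A_2P] = ½·((-5)·(-4−(-31/6)) + 6·(-31/6−(-8)) + (1/3)·(-8−(-4))) = ½·(-35/6 + 17 − 4/3) = 59/12, so the A_3-coordinate is 1/6.
Check: 1/3 + 1/2 + 1/6 = 1.

(1/3, 1/2, 1/6)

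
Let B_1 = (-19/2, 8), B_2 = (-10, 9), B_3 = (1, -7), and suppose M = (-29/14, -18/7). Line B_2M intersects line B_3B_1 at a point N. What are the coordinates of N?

(-3/4, -9/2)

Barycentric coordinates of M with respect to B_1B_2B_3: (1/7, 1/7, 5/7).
On side B_3B_1 the B_2-coordinate is zero; dropping M's B_2-weight 1/7 and renormalizing the remaining 5/7 : 1/7 gives weights 5/6, 1/6 on B_3, B_1.
N = (5/6)·(1, -7) + (1/6)·(-19/2, 8) = (-3/4, -9/2).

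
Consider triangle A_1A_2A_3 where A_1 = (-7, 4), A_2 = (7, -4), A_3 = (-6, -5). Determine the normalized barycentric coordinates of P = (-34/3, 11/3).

Signed area of the reference triangle: [A_1A_2A_3] = ½·((-7)·(-4−(-5)) + 7·(-5−4) + (-6)·(4−(-4))) = ½·(-7 − 63 − 48) = -59.
[PA_2A_3] = ½·((-34/3)·(-4−(-5)) + 7·(-5−(11/3)) + (-6)·(11/3−(-4))) = ½·(-34/3 − 182/3 − 46) = -59, so the A_1-coordinate is (-59)/(-59) = 1.
[A_1PA_3] = ½·((-7)·(11/3−(-5)) + (-34/3)·(-5−4) + (-6)·(4−(11/3))) = ½·(-182/3 + 102 − 2) = 59/3, so the A_2-coordinate is -1/3.
[A_1A_2P] = ½·((-7)·(-4−(11/3)) + 7·(11/3−4) + (-34/3)·(4−(-4))) = ½·(161/3 − 7/3 − 272/3) = -59/3, so the A_3-coordinate is 1/3.
Check: 1 − 1/3 + 1/3 = 1.

(1, -1/3, 1/3)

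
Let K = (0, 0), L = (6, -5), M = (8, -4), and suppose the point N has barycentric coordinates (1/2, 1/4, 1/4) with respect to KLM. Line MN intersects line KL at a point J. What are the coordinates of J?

Line MN meets KL where the M-coordinate vanishes; zeroing N's M-weight and renormalizing leaves K, L-weights 1/2 : 1/4 → (2/3, 1/3).
So J = (2/3)·K + (1/3)·L = (2, -5/3).

(2, -5/3)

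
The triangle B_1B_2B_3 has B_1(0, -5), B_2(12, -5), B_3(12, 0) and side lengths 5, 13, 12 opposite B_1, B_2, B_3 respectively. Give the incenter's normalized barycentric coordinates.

(1/6, 13/30, 2/5)

The incenter has barycentric coordinates proportional to the opposite side lengths: (5 : 13 : 12).
Normalizing by 5+13+12 = 30 gives (1/6, 13/30, 2/5).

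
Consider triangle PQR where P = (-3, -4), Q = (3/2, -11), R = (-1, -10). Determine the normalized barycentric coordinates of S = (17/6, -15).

Signed area of the reference triangle: [PQR] = ½·((-3)·(-11−(-10)) + (3/2)·(-10−(-4)) + (-1)·(-4−(-11))) = ½·(3 − 9 − 7) = -13/2.
[SQR] = ½·((17/6)·(-11−(-10)) + (3/2)·(-10−(-15)) + (-1)·(-15−(-11))) = ½·(-17/6 + 15/2 + 4) = 13/3, so the P-coordinate is (13/3)/(-13/2) = -2/3.
[PSR] = ½·((-3)·(-15−(-10)) + (17/6)·(-10−(-4)) + (-1)·(-4−(-15))) = ½·(15 − 17 − 11) = -13/2, so the Q-coordinate is 1.
[PQS] = ½·((-3)·(-11−(-15)) + (3/2)·(-15−(-4)) + (17/6)·(-4−(-11))) = ½·(-12 − 33/2 + 119/6) = -13/3, so the R-coordinate is 2/3.

(-2/3, 1, 2/3)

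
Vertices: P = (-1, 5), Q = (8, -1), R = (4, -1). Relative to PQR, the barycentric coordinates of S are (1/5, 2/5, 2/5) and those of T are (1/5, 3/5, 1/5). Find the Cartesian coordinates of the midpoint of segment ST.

Barycentric coordinates of the midpoint are the average: (1/5, 1/2, 3/10).
Converting: (1/5)·P + (1/2)·Q + (3/10)·R = (5, 1/5).

(5, 1/5)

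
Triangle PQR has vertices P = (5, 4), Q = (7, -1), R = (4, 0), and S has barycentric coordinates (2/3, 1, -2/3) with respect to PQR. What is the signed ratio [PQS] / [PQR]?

-2/3

The signed ratio [PQS]/[PQR] equals the barycentric coordinate of S at vertex R, which is -2/3.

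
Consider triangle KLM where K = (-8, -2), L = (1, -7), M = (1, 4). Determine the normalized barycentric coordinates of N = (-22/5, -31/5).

Signed area of the reference triangle: [KLM] = ½·((-8)·(-7−4) + 1·(4−(-2)) + 1·(-2−(-7))) = ½·(88 + 6 + 5) = 99/2.
[NLM] = ½·((-22/5)·(-7−4) + 1·(4−(-31/5)) + 1·(-31/5−(-7))) = ½·(242/5 + 51/5 + 4/5) = 297/10, so the K-coordinate is (297/10)/(99/2) = 3/5.
[KNM] = ½·((-8)·(-31/5−4) + (-22/5)·(4−(-2)) + 1·(-2−(-31/5))) = ½·(408/5 − 132/5 + 21/5) = 297/10, so the L-coordinate is 3/5.
[KLN] = ½·((-8)·(-7−(-31/5)) + 1·(-31/5−(-2)) + (-22/5)·(-2−(-7))) = ½·(32/5 − 21/5 − 22) = -99/10, so the M-coordinate is -1/5.

(3/5, 3/5, -1/5)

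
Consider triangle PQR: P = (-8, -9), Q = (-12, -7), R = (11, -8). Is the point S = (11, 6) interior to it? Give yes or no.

Barycentric coordinates of S: (-23/3, 19/3, 7/3).
The three coordinates are negative, positive, positive; a point is interior exactly when all three are positive.

no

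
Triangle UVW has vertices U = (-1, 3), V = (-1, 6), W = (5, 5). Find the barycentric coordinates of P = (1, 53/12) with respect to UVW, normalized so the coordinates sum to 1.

(5/12, 1/4, 1/3)

Signed area of the reference triangle: [UVW] = ½·((-1)·(6−5) + (-1)·(5−3) + 5·(3−6)) = ½·(-1 − 2 − 15) = -9.
[PVW] = ½·(1·(6−5) + (-1)·(5−(53/12)) + 5·(53/12−6)) = ½·(1 − 7/12 − 95/12) = -15/4, so the U-coordinate is (-15/4)/(-9) = 5/12.
[UPW] = ½·((-1)·(53/12−5) + 1·(5−3) + 5·(3−(53/12))) = ½·(7/12 + 2 − 85/12) = -9/4, so the V-coordinate is 1/4.
[UVP] = ½·((-1)·(6−(53/12)) + (-1)·(53/12−3) + 1·(3−6)) = ½·(-19/12 − 17/12 − 3) = -3, so the W-coordinate is 1/3.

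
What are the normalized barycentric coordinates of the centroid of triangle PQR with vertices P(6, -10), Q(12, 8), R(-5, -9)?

(1/3, 1/3, 1/3)

The centroid is the average of the vertices, so each weight is 1/3.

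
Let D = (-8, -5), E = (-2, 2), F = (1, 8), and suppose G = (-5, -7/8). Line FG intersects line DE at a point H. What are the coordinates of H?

(-7, -23/6)

Barycentric coordinates of G with respect to DEF: (5/8, 1/8, 1/4).
On side DE the F-coordinate is zero; dropping G's F-weight 1/4 and renormalizing the remaining 5/8 : 1/8 gives weights 5/6, 1/6 on D, E.
H = (5/6)·(-8, -5) + (1/6)·(-2, 2) = (-7, -23/6).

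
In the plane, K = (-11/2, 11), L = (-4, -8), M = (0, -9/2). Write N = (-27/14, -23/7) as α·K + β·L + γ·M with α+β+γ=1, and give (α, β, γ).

(1/7, 2/7, 4/7)

Signed area of the reference triangle: [KLM] = ½·((-11/2)·(-8−(-9/2)) + (-4)·(-9/2−11) + 0·(11−(-8))) = ½·(77/4 + 62 + 0) = 325/8.
[NLM] = ½·((-27/14)·(-8−(-9/2)) + (-4)·(-9/2−(-23/7)) + 0·(-23/7−(-8))) = ½·(27/4 + 34/7 + 0) = 325/56, so the K-coordinate is (325/56)/(325/8) = 1/7.
[KNM] = ½·((-11/2)·(-23/7−(-9/2)) + (-27/14)·(-9/2−11) + 0·(11−(-23/7))) = ½·(-187/28 + 837/28 + 0) = 325/28, so the L-coordinate is 2/7.
[KLN] = ½·((-11/2)·(-8−(-23/7)) + (-4)·(-23/7−11) + (-27/14)·(11−(-8))) = ½·(363/14 + 400/7 − 513/14) = 325/14, so the M-coordinate is 4/7.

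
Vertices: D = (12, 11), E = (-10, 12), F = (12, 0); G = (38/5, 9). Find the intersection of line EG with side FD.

(12, 33/4)

Barycentric coordinates of G with respect to DEF: (3/5, 1/5, 1/5).
On side FD the E-coordinate is zero; dropping G's E-weight 1/5 and renormalizing the remaining 1/5 : 3/5 gives weights 1/4, 3/4 on F, D.
H = (1/4)·(12, 0) + (3/4)·(12, 11) = (12, 33/4).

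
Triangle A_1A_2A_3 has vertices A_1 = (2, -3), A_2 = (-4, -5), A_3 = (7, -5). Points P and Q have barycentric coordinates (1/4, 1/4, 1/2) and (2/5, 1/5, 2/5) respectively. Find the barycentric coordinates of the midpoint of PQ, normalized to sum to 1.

Since both coordinate triples sum to 1, the midpoint's barycentrics are the componentwise average.
(1/4+2/5)/2 = 13/40; similarly 9/40 and 9/20.

(13/40, 9/40, 9/20)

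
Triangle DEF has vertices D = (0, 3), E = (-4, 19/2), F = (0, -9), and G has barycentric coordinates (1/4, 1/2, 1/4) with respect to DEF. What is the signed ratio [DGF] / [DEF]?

The signed ratio [DGF]/[DEF] equals the barycentric coordinate of G at vertex E, which is 1/2.

1/2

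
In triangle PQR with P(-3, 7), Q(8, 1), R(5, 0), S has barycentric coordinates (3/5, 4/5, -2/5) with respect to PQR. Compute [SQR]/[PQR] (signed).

3/5

The signed ratio [SQR]/[PQR] equals the barycentric coordinate of S at vertex P, which is 3/5.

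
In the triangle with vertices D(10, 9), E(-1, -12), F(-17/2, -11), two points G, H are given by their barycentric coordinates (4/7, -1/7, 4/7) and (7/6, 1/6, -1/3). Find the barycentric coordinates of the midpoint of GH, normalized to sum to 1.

(73/84, 1/84, 5/42)

Since both coordinate triples sum to 1, the midpoint's barycentrics are the componentwise average.
(4/7+7/6)/2 = 73/84; similarly 1/84 and 5/42.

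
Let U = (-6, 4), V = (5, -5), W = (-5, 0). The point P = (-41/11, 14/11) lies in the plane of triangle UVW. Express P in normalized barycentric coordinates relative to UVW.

Signed area of the reference triangle: [UVW] = ½·((-6)·(-5−0) + 5·(0−4) + (-5)·(4−(-5))) = ½·(30 − 20 − 45) = -35/2.
[PVW] = ½·((-41/11)·(-5−0) + 5·(0−(14/11)) + (-5)·(14/11−(-5))) = ½·(205/11 − 70/11 − 345/11) = -105/11, so the U-coordinate is (-105/11)/(-35/2) = 6/11.
[UPW] = ½·((-6)·(14/11−0) + (-41/11)·(0−4) + (-5)·(4−(14/11))) = ½·(-84/11 + 164/11 − 150/11) = -35/11, so the V-coordinate is 2/11.
[UVP] = ½·((-6)·(-5−(14/11)) + 5·(14/11−4) + (-41/11)·(4−(-5))) = ½·(414/11 − 150/11 − 369/11) = -105/22, so the W-coordinate is 3/11.

(6/11, 2/11, 3/11)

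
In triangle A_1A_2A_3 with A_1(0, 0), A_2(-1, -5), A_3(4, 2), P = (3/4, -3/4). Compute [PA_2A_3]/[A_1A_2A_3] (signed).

1/2

[A_1A_2A_3] = ½·(0·(-5−2) + (-1)·(2−0) + 4·(0−(-5))) = ½·(0 − 2 + 20) = 9.
[PA_2A_3] = ½·((3/4)·(-5−2) + (-1)·(2−(-3/4)) + 4·(-3/4−(-5))) = ½·(-21/4 − 11/4 + 17) = 9/2, so the ratio is (9/2)/9 = 1/2.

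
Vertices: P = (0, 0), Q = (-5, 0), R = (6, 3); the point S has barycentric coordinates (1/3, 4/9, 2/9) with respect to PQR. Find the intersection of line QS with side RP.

(12/5, 6/5)

Line QS meets RP where the Q-coordinate vanishes; zeroing S's Q-weight and renormalizing leaves R, P-weights 2/9 : 1/3 → (2/5, 3/5).
So T = (2/5)·R + (3/5)·P = (12/5, 6/5).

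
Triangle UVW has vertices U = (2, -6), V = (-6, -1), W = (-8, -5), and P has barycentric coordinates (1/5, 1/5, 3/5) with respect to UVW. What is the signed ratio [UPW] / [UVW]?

The signed ratio [UPW]/[UVW] equals the barycentric coordinate of P at vertex V, which is 1/5.

1/5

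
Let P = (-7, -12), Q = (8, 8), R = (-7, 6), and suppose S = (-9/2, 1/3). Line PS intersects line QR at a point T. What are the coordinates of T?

Barycentric coordinates of S with respect to PQR: (1/3, 1/6, 1/2).
On side QR the P-coordinate is zero; dropping S's P-weight 1/3 and renormalizing the remaining 1/6 : 1/2 gives weights 1/4, 3/4 on Q, R.
T = (1/4)·(8, 8) + (3/4)·(-7, 6) = (-13/4, 13/2).

(-13/4, 13/2)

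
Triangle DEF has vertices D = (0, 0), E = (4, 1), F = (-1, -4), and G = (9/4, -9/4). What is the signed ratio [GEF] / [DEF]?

-1/2

[DEF] = ½·(0·(1−(-4)) + 4·(-4−0) + (-1)·(0−1)) = ½·(0 − 16 + 1) = -15/2.
[GEF] = ½·((9/4)·(1−(-4)) + 4·(-4−(-9/4)) + (-1)·(-9/4−1)) = ½·(45/4 − 7 + 13/4) = 15/4, so the ratio is (15/4)/(-15/2) = -1/2.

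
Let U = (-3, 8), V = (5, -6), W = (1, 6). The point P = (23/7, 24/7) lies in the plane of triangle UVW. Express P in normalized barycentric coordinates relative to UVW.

(-3/7, 1/7, 9/7)

Signed area of the reference triangle: [UVW] = ½·((-3)·(-6−6) + 5·(6−8) + 1·(8−(-6))) = ½·(36 − 10 + 14) = 20.
[PVW] = ½·((23/7)·(-6−6) + 5·(6−(24/7)) + 1·(24/7−(-6))) = ½·(-276/7 + 90/7 + 66/7) = -60/7, so the U-coordinate is (-60/7)/20 = -3/7.
[UPW] = ½·((-3)·(24/7−6) + (23/7)·(6−8) + 1·(8−(24/7))) = ½·(54/7 − 46/7 + 32/7) = 20/7, so the V-coordinate is 1/7.
[UVP] = ½·((-3)·(-6−(24/7)) + 5·(24/7−8) + (23/7)·(8−(-6))) = ½·(198/7 − 160/7 + 46) = 180/7, so the W-coordinate is 9/7.
Check: -3/7 + 1/7 + 9/7 = 1.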